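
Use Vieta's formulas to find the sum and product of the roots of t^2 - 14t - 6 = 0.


For at^2+bt+c=0: sum = -b/a, product = c/a.
a=1, b=-14, c=-6
Sum = -(-14)/1 = 14
Product = (-6)/1 = -6


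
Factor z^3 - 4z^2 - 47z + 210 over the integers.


Try integer roots (divisors of 210). z=6: p(6)=0.
Divide out (z - 6): quotient is z^2 + 2z - 35.
Factor the quadratic: (z + 7)(z - 5)
Result: (z - 6)(z + 7)(z - 5)


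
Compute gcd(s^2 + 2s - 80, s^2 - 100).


Factor each:
  s^2 + 2s - 80 = (s + 10)(s - 8)
  s^2 - 100 = (s + 10)(s - 10)
Common monic factor: s + 10


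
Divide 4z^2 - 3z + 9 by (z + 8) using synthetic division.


Synthetic division with c = -8. Coefficients: 4, -3, 9
Bring down 4.
  4 * -8 = -32; -32 - 3 = -35
  -35 * -8 = 280; 280 + 9 = 289
Quotient: 4z - 35, Remainder: 289


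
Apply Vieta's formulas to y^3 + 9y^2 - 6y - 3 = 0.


Monic cubic y^3+by^2+cy+d=0: sum=-b, pairwise sum=c, product=-d.
b=9, c=-6, d=-3
r1+r2+r3 = -9
r1r2+r1r3+r2r3 = -6
r1r2r3 = 3


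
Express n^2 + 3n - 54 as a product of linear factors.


Roots satisfy r1 + r2 = -b/a = -3 and r1*r2 = c/a = -54.
So r1 = -9, r2 = 6.
n^2 + 3n - 54 = (n - r1)(n - r2) = (n + 9)(n - 6)


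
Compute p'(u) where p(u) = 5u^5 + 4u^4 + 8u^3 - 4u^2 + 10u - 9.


Apply the power rule term by term:
  d/du(5u^5) = 25u^4
  d/du(4u^4) = 16u^3
  d/du(8u^3) = 24u^2
  d/du(-4u^2) = -8u
  d/du(10u) = 10
  d/du(-9) = 0
p'(u) = 25u^4 + 16u^3 + 24u^2 - 8u + 10


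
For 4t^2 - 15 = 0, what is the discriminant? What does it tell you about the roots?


D = b^2 - 4ac = (0)^2 - 4(4)(-15) = 0 + 240 = 240
Since D > 0: two distinct irrational roots


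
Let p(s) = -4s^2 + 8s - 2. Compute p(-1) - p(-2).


p(-1) = -14
p(-2) = -34
p(-1) - p(-2) = -14 + 34 = 20


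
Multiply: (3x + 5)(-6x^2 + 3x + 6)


Distribute each term of the first polynomial:
  (3x)(-6x^2 + 3x + 6) = -18x^3 + 9x^2 + 18x
  (5)(-6x^2 + 3x + 6) = -30x^2 + 15x + 30
Sum: -18x^3 - 21x^2 + 33x + 30


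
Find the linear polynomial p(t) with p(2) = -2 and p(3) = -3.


p(t) = mt + b. Using p(2)=-2, p(3)=-3:
m = (-2 + 3)/(2 - 3) = 1/-1 = -1
b = -2 - m*(2) = -2 + 2 = 0
p(t) = -t


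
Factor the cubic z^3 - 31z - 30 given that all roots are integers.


Try integer roots (divisors of -30). z=-5: p(-5)=0.
Divide out (z + 5): quotient is z^2 - 5z - 6.
Factor the quadratic: (z - 6)(z + 1)
Result: (z + 5)(z - 6)(z + 1)


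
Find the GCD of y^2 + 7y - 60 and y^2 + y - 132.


Factor each:
  y^2 + 7y - 60 = (y + 12)(y - 5)
  y^2 + y - 132 = (y + 12)(y - 11)
Common monic factor: y + 12


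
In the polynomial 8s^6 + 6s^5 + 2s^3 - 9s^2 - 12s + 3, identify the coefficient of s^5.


Read off the coefficient of s^5: 6


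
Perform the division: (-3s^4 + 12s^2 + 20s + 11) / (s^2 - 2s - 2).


(-3s^4 + 12s^2 + 20s + 11) / (s^2 - 2s - 2)
Step 1: -3s^2 * (s^2 - 2s - 2) = -3s^4 + 6s^3 + 6s^2; subtract.
Step 2: -6s * (s^2 - 2s - 2) = -6s^3 + 12s^2 + 12s; subtract.
Step 3: -6 * (s^2 - 2s - 2) = -6s^2 + 12s + 12; subtract.
Quotient: -3s^2 - 6s - 6, Remainder: -4s - 1


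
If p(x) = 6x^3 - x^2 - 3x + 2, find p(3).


Using direct substitution:
  6 * (3)^3 = 162
  -1 * (3)^2 = -9
  -3 * (3)^1 = -9
  constant: 2
Sum = 162 - 9 - 9 + 2 = 146


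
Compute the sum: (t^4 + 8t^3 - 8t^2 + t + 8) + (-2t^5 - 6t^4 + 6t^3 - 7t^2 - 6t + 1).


Align terms by degree and add:
  t^4 + 8t^3 - 8t^2 + t + 8
  -2t^5 - 6t^4 + 6t^3 - 7t^2 - 6t + 1
= -2t^5 - 5t^4 + 14t^3 - 15t^2 - 5t + 9


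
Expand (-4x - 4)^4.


Expand (-4x - 4)^4 by repeated multiplication:
  (-4x - 4)^2 = 16x^2 + 32x + 16
  (-4x - 4)^3 = -64x^3 - 192x^2 - 192x - 64
= 256x^4 + 1024x^3 + 1536x^2 + 1024x + 256


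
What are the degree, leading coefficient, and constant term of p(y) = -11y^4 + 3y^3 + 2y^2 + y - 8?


Highest power of y is 4, with coefficient -11. Constant term is -8.
Degree = 4, leading coefficient = -11, constant term = -8


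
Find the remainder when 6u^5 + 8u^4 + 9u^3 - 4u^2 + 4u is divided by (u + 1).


By the Remainder Theorem, the remainder equals p(-1):
  6*(-1)^5 = -6
  8*(-1)^4 = 8
  9*(-1)^3 = -9
  -4*(-1)^2 = -4
  4*(-1)^1 = -4
  constant: 0
Sum: -6 + 8 - 9 - 4 - 4 + 0 = -15


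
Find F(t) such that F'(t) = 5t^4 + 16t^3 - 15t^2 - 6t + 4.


Reverse power rule on each term:
  ∫ 5t^4 dt = t^5
  ∫ 16t^3 dt = 4t^4
  ∫ -15t^2 dt = -5t^3
  ∫ -6t dt = -3t^2
  ∫ 4 dt = 4t
F(t) = t^5 + 4t^4 - 5t^3 - 3t^2 + 4t + C


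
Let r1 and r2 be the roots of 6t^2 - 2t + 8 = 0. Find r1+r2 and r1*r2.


For at^2+bt+c=0: sum = -b/a, product = c/a.
a=6, b=-2, c=8
Sum = -(-2)/6 = 1/3
Product = (8)/6 = 4/3


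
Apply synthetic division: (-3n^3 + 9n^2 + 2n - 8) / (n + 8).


Synthetic division with c = -8. Coefficients: -3, 9, 2, -8
Bring down -3.
  -3 * -8 = 24; 24 + 9 = 33
  33 * -8 = -264; -264 + 2 = -262
  -262 * -8 = 2096; 2096 - 8 = 2088
Quotient: -3n^2 + 33n - 262, Remainder: 2088


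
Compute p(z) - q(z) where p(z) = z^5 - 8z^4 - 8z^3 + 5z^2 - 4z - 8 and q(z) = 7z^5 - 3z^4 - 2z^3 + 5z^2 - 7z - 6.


Distribute the minus sign:
  (z^5 - 8z^4 - 8z^3 + 5z^2 - 4z - 8)
- (7z^5 - 3z^4 - 2z^3 + 5z^2 - 7z - 6)
Negate second polynomial: -7z^5 + 3z^4 + 2z^3 - 5z^2 + 7z + 6
Add: -6z^5 - 5z^4 - 6z^3 + 3z - 2


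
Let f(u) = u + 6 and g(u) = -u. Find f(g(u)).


Substitute g(u) into f:
f(g(u)) = 1*(-u) + 6
Expand and combine: -u + 6


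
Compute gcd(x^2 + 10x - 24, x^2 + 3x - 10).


Factor each:
  x^2 + 10x - 24 = (x - 2)(x + 12)
  x^2 + 3x - 10 = (x - 2)(x + 5)
Common monic factor: x - 2


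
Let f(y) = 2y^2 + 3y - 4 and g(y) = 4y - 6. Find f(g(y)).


Substitute g(y) into f:
f(g(y)) = 2*(4y - 6)^2 + 3*(4y - 6) + (-4)
(4y - 6)^2 = 16y^2 - 48y + 36
Expand and combine: 32y^2 - 84y + 50


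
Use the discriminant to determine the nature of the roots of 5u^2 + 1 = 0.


D = b^2 - 4ac = (0)^2 - 4(5)(1) = 0 - 20 = -20
Since D < 0: two complex conjugate roots (no real roots)


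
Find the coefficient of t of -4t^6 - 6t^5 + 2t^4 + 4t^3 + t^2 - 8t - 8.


Read off the coefficient of t: -8


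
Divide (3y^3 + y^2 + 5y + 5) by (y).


(3y^3 + y^2 + 5y + 5) / (y)
Step 1: 3y^2 * (y) = 3y^3; subtract.
Step 2: y * (y) = y^2; subtract.
Step 3: 5 * (y) = 5y; subtract.
Quotient: 3y^2 + y + 5, Remainder: 5


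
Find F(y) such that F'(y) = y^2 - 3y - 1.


Reverse power rule on each term:
  ∫ y^2 dy = (1/3)y^3
  ∫ -3y dy = -(3/2)y^2
  ∫ -1 dy = -y
F(y) = (1/3)y^3 - (3/2)y^2 - y + C


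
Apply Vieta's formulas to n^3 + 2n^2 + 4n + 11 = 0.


Monic cubic n^3+bn^2+cn+d=0: sum=-b, pairwise sum=c, product=-d.
b=2, c=4, d=11
r1+r2+r3 = -2
r1r2+r1r3+r2r3 = 4
r1r2r3 = -11


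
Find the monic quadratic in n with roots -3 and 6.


p(n) = (n + 3)(n - 6)
Expand: n^2 - 3n - 18


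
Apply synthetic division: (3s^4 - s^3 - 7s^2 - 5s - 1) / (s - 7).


Synthetic division with c = 7. Coefficients: 3, -1, -7, -5, -1
Bring down 3.
  3 * 7 = 21; 21 - 1 = 20
  20 * 7 = 140; 140 - 7 = 133
  133 * 7 = 931; 931 - 5 = 926
  926 * 7 = 6482; 6482 - 1 = 6481
Quotient: 3s^3 + 20s^2 + 133s + 926, Remainder: 6481


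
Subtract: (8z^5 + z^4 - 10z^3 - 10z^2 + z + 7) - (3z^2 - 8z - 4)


Distribute the minus sign:
  (8z^5 + z^4 - 10z^3 - 10z^2 + z + 7)
- (3z^2 - 8z - 4)
Negate second polynomial: -3z^2 + 8z + 4
Add: 8z^5 + z^4 - 10z^3 - 13z^2 + 9z + 11


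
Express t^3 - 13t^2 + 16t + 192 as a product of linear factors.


Try integer roots (divisors of 192). t=8: p(8)=0.
Divide out (t - 8): quotient is t^2 - 5t - 24.
Factor the quadratic: (t - 8)(t + 3)
Result: (t - 8)(t - 8)(t + 3)


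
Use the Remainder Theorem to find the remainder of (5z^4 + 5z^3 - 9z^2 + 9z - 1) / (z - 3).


By the Remainder Theorem, the remainder equals p(3):
  5*(3)^4 = 405
  5*(3)^3 = 135
  -9*(3)^2 = -81
  9*(3)^1 = 27
  constant: -1
Sum: 405 + 135 - 81 + 27 - 1 = 485


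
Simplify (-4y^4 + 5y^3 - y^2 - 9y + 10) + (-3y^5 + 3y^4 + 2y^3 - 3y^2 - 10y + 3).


Align terms by degree and add:
  -4y^4 + 5y^3 - y^2 - 9y + 10
  -3y^5 + 3y^4 + 2y^3 - 3y^2 - 10y + 3
= -3y^5 - y^4 + 7y^3 - 4y^2 - 19y + 13


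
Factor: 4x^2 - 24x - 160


Roots satisfy r1 + r2 = -b/a = 6 and r1*r2 = c/a = -40.
So r1 = 10, r2 = -4.
4x^2 - 24x - 160 = 4(x - r1)(x - r2) = 4(x - 10)(x + 4)


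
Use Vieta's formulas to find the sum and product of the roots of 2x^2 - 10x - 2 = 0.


For ax^2+bx+c=0: sum = -b/a, product = c/a.
a=2, b=-10, c=-2
Sum = -(-10)/2 = 5
Product = (-2)/2 = -1


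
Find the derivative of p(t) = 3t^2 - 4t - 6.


Apply the power rule term by term:
  d/dt(3t^2) = 6t
  d/dt(-4t) = -4
  d/dt(-6) = 0
p'(t) = 6t - 4


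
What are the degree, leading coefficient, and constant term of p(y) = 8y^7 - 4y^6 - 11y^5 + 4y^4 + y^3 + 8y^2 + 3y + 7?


Highest power of y is 7, with coefficient 8. Constant term is 7.
Degree = 7, leading coefficient = 8, constant term = 7


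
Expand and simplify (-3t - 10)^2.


Expand (-3t - 10)^2 by repeated multiplication:
= 9t^2 + 60t + 100


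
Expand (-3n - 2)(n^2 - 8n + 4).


Distribute each term of the first polynomial:
  (-3n)(n^2 - 8n + 4) = -3n^3 + 24n^2 - 12n
  (-2)(n^2 - 8n + 4) = -2n^2 + 16n - 8
Sum: -3n^3 + 22n^2 + 4n - 8


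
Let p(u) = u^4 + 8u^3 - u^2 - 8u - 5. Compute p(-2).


Using direct substitution:
  1 * (-2)^4 = 16
  8 * (-2)^3 = -64
  -1 * (-2)^2 = -4
  -8 * (-2)^1 = 16
  constant: -5
Sum = 16 - 64 - 4 + 16 - 5 = -41


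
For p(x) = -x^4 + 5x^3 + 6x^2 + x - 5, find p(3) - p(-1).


p(3) = 106
p(-1) = -6
p(3) - p(-1) = 106 + 6 = 112


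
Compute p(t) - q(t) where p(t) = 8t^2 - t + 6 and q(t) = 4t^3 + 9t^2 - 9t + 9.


Distribute the minus sign:
  (8t^2 - t + 6)
- (4t^3 + 9t^2 - 9t + 9)
Negate second polynomial: -4t^3 - 9t^2 + 9t - 9
Add: -4t^3 - t^2 + 8t - 3


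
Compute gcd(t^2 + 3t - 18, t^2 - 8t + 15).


Factor each:
  t^2 + 3t - 18 = (t - 3)(t + 6)
  t^2 - 8t + 15 = (t - 3)(t - 5)
Common monic factor: t - 3


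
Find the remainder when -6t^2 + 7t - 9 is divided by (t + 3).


By the Remainder Theorem, the remainder equals p(-3):
  -6*(-3)^2 = -54
  7*(-3)^1 = -21
  constant: -9
Sum: -54 - 21 - 9 = -84


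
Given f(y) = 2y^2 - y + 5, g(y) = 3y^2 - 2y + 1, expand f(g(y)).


Substitute g(y) into f:
f(g(y)) = 2*(3y^2 - 2y + 1)^2 + (-1)*(3y^2 - 2y + 1) + 5
(3y^2 - 2y + 1)^2 = 9y^4 - 12y^3 + 10y^2 - 4y + 1
Expand and combine: 18y^4 - 24y^3 + 17y^2 - 6y + 6


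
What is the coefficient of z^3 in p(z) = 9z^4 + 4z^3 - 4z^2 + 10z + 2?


Read off the coefficient of z^3: 4


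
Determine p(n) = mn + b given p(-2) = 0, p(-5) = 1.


p(n) = mn + b. Using p(-2)=0, p(-5)=1:
m = (0 - 1)/(-2 + 5) = -1/3 = -1/3
b = 0 - m*(-2) = 0 - 2/3 = -2/3
p(n) = -(1/3)n - (2/3)


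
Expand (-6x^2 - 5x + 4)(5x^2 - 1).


Distribute each term of the first polynomial:
  (-6x^2)(5x^2 - 1) = -30x^4 + 6x^2
  (-5x)(5x^2 - 1) = -25x^3 + 5x
  (4)(5x^2 - 1) = 20x^2 - 4
Sum: -30x^4 - 25x^3 + 26x^2 + 5x - 4


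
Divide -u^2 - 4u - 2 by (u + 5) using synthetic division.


Synthetic division with c = -5. Coefficients: -1, -4, -2
Bring down -1.
  -1 * -5 = 5; 5 - 4 = 1
  1 * -5 = -5; -5 - 2 = -7
Quotient: -u + 1, Remainder: -7


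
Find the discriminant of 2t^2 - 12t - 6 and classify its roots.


D = b^2 - 4ac = (-12)^2 - 4(2)(-6) = 144 + 48 = 192
Since D > 0: two distinct irrational roots


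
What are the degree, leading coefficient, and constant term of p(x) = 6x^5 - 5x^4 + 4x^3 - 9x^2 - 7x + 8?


Highest power of x is 5, with coefficient 6. Constant term is 8.
Degree = 5, leading coefficient = 6, constant term = 8


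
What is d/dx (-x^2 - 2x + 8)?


Apply the power rule term by term:
  d/dx(-x^2) = -2x
  d/dx(-2x) = -2
  d/dx(8) = 0
p'(x) = -2x - 2


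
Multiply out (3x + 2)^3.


Expand (3x + 2)^3 by repeated multiplication:
  (3x + 2)^2 = 9x^2 + 12x + 4
= 27x^3 + 54x^2 + 36x + 8


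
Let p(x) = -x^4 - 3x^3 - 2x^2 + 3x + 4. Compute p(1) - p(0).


p(1) = 1
p(0) = 4
p(1) - p(0) = 1 - 4 = -3


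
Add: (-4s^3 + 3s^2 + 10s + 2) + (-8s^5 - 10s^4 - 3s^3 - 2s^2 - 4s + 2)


Align terms by degree and add:
  -4s^3 + 3s^2 + 10s + 2
  -8s^5 - 10s^4 - 3s^3 - 2s^2 - 4s + 2
= -8s^5 - 10s^4 - 7s^3 + s^2 + 6s + 4


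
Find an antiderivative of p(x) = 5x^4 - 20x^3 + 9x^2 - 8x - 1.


Reverse power rule on each term:
  ∫ 5x^4 dx = x^5
  ∫ -20x^3 dx = -5x^4
  ∫ 9x^2 dx = 3x^3
  ∫ -8x dx = -4x^2
  ∫ -1 dx = -x
F(x) = x^5 - 5x^4 + 3x^3 - 4x^2 - x + C


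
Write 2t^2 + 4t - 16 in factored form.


Roots satisfy r1 + r2 = -b/a = -2 and r1*r2 = c/a = -8.
So r1 = -4, r2 = 2.
2t^2 + 4t - 16 = 2(t - r1)(t - r2) = 2(t + 4)(t - 2)


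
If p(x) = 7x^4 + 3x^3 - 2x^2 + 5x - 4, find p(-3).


Using direct substitution:
  7 * (-3)^4 = 567
  3 * (-3)^3 = -81
  -2 * (-3)^2 = -18
  5 * (-3)^1 = -15
  constant: -4
Sum = 567 - 81 - 18 - 15 - 4 = 449


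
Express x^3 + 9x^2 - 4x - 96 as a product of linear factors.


Try integer roots (divisors of -96). x=3: p(3)=0.
Divide out (x - 3): quotient is x^2 + 12x + 32.
Factor the quadratic: (x + 8)(x + 4)
Result: (x - 3)(x + 8)(x + 4)


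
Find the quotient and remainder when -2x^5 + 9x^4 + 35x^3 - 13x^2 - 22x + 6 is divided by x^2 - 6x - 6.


(-2x^5 + 9x^4 + 35x^3 - 13x^2 - 22x + 6) / (x^2 - 6x - 6)
Step 1: -2x^3 * (x^2 - 6x - 6) = -2x^5 + 12x^4 + 12x^3; subtract.
Step 2: -3x^2 * (x^2 - 6x - 6) = -3x^4 + 18x^3 + 18x^2; subtract.
Step 3: 5x * (x^2 - 6x - 6) = 5x^3 - 30x^2 - 30x; subtract.
Step 4: -1 * (x^2 - 6x - 6) = -x^2 + 6x + 6; subtract.
Quotient: -2x^3 - 3x^2 + 5x - 1, Remainder: 2x


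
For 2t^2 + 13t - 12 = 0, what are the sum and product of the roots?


For at^2+bt+c=0: sum = -b/a, product = c/a.
a=2, b=13, c=-12
Sum = -(13)/2 = -13/2
Product = (-12)/2 = -6


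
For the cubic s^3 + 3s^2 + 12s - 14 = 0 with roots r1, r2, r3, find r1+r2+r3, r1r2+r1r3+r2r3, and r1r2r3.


Monic cubic s^3+bs^2+cs+d=0: sum=-b, pairwise sum=c, product=-d.
b=3, c=12, d=-14
r1+r2+r3 = -3
r1r2+r1r3+r2r3 = 12
r1r2r3 = 14


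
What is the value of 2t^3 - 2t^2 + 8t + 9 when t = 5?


Using direct substitution:
  2 * (5)^3 = 250
  -2 * (5)^2 = -50
  8 * (5)^1 = 40
  constant: 9
Sum = 250 - 50 + 40 + 9 = 249


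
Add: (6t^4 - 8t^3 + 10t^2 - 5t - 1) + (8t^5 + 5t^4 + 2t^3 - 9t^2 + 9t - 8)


Align terms by degree and add:
  6t^4 - 8t^3 + 10t^2 - 5t - 1
+ 8t^5 + 5t^4 + 2t^3 - 9t^2 + 9t - 8
= 8t^5 + 11t^4 - 6t^3 + t^2 + 4t - 9


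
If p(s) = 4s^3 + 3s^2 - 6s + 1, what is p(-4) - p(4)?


p(-4) = -183
p(4) = 281
p(-4) - p(4) = -183 - 281 = -464


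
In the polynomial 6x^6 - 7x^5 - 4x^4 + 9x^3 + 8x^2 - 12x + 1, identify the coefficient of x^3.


Read off the coefficient of x^3: 9


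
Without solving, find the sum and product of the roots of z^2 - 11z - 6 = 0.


For az^2+bz+c=0: sum = -b/a, product = c/a.
a=1, b=-11, c=-6
Sum = -(-11)/1 = 11
Product = (-6)/1 = -6


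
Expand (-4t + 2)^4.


Expand (-4t + 2)^4 by repeated multiplication:
  (-4t + 2)^2 = 16t^2 - 16t + 4
  (-4t + 2)^3 = -64t^3 + 96t^2 - 48t + 8
= 256t^4 - 512t^3 + 384t^2 - 128t + 16


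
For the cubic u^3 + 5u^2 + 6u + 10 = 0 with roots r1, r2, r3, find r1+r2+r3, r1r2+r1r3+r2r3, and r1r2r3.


Monic cubic u^3+bu^2+cu+d=0: sum=-b, pairwise sum=c, product=-d.
b=5, c=6, d=10
r1+r2+r3 = -5
r1r2+r1r3+r2r3 = 6
r1r2r3 = -10


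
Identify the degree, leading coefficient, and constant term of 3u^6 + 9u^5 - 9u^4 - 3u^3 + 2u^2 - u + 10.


Highest power of u is 6, with coefficient 3. Constant term is 10.
Degree = 6, leading coefficient = 3, constant term = 10


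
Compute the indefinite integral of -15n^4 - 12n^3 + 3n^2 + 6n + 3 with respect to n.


Reverse power rule on each term:
  ∫ -15n^4 dn = -3n^5
  ∫ -12n^3 dn = -3n^4
  ∫ 3n^2 dn = n^3
  ∫ 6n dn = 3n^2
  ∫ 3 dn = 3n
F(n) = -3n^5 - 3n^4 + n^3 + 3n^2 + 3n + C


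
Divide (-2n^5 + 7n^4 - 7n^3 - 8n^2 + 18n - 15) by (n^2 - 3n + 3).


(-2n^5 + 7n^4 - 7n^3 - 8n^2 + 18n - 15) / (n^2 - 3n + 3)
Step 1: -2n^3 * (n^2 - 3n + 3) = -2n^5 + 6n^4 - 6n^3; subtract.
Step 2: n^2 * (n^2 - 3n + 3) = n^4 - 3n^3 + 3n^2; subtract.
Step 3: 2n * (n^2 - 3n + 3) = 2n^3 - 6n^2 + 6n; subtract.
Step 4: -5 * (n^2 - 3n + 3) = -5n^2 + 15n - 15; subtract.
Quotient: -2n^3 + n^2 + 2n - 5, Remainder: -3n


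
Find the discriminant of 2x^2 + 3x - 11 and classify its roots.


D = b^2 - 4ac = (3)^2 - 4(2)(-11) = 9 + 88 = 97
Since D > 0: two distinct irrational roots


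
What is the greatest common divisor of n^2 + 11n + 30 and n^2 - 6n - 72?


Factor each:
  n^2 + 11n + 30 = (n + 6)(n + 5)
  n^2 - 6n - 72 = (n + 6)(n - 12)
Common monic factor: n + 6


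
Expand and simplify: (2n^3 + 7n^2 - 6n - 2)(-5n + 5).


Distribute each term of the first polynomial:
  (2n^3)(-5n + 5) = -10n^4 + 10n^3
  (7n^2)(-5n + 5) = -35n^3 + 35n^2
  (-6n)(-5n + 5) = 30n^2 - 30n
  (-2)(-5n + 5) = 10n - 10
Sum: -10n^4 - 25n^3 + 65n^2 - 20n - 10


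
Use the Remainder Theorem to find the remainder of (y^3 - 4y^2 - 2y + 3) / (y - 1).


By the Remainder Theorem, the remainder equals p(1):
  1*(1)^3 = 1
  -4*(1)^2 = -4
  -2*(1)^1 = -2
  constant: 3
Sum: 1 - 4 - 2 + 3 = -2


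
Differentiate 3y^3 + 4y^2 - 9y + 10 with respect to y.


Apply the power rule term by term:
  d/dy(3y^3) = 9y^2
  d/dy(4y^2) = 8y
  d/dy(-9y) = -9
  d/dy(10) = 0
p'(y) = 9y^2 + 8y - 9


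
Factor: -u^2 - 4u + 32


Roots satisfy r1 + r2 = -b/a = -4 and r1*r2 = c/a = -32.
So r1 = 4, r2 = -8.
-u^2 - 4u + 32 = -(u - r1)(u - r2) = -(u - 4)(u + 8)


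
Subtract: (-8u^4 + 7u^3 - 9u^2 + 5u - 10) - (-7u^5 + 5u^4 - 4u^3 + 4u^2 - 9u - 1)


Distribute the minus sign:
  (-8u^4 + 7u^3 - 9u^2 + 5u - 10)
- (-7u^5 + 5u^4 - 4u^3 + 4u^2 - 9u - 1)
Negate second polynomial: 7u^5 - 5u^4 + 4u^3 - 4u^2 + 9u + 1
Add: 7u^5 - 13u^4 + 11u^3 - 13u^2 + 14u - 9


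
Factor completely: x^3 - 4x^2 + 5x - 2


Try integer roots (divisors of -2). x=2: p(2)=0.
Divide out (x - 2): quotient is x^2 - 2x + 1.
Factor the quadratic: (x - 1)(x - 1)
Result: (x - 2)(x - 1)(x - 1)


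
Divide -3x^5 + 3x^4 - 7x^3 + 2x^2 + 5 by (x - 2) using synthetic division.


Synthetic division with c = 2. Coefficients: -3, 3, -7, 2, 0, 5
Bring down -3.
  -3 * 2 = -6; -6 + 3 = -3
  -3 * 2 = -6; -6 - 7 = -13
  -13 * 2 = -26; -26 + 2 = -24
  -24 * 2 = -48; -48 + 0 = -48
  -48 * 2 = -96; -96 + 5 = -91
Quotient: -3x^4 - 3x^3 - 13x^2 - 24x - 48, Remainder: -91


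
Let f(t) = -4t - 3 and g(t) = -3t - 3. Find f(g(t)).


Substitute g(t) into f:
f(g(t)) = -4*(-3t - 3) + (-3)
Expand and combine: 12t + 9


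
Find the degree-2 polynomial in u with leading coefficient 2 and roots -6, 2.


p(u) = 2(u + 6)(u - 2)
Expand: 2u^2 + 8u - 24


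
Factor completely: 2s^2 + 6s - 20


Roots satisfy r1 + r2 = -b/a = -3 and r1*r2 = c/a = -10.
So r1 = -5, r2 = 2.
2s^2 + 6s - 20 = 2(s - r1)(s - r2) = 2(s + 5)(s - 2)


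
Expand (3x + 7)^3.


Expand (3x + 7)^3 by repeated multiplication:
  (3x + 7)^2 = 9x^2 + 42x + 49
= 27x^3 + 189x^2 + 441x + 343


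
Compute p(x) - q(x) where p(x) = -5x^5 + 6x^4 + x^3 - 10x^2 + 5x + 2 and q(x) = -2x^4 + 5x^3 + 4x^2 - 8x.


Distribute the minus sign:
  (-5x^5 + 6x^4 + x^3 - 10x^2 + 5x + 2)
- (-2x^4 + 5x^3 + 4x^2 - 8x)
Negate second polynomial: 2x^4 - 5x^3 - 4x^2 + 8x
Add: -5x^5 + 8x^4 - 4x^3 - 14x^2 + 13x + 2


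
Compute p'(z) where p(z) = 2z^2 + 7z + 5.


Apply the power rule term by term:
  d/dz(2z^2) = 4z
  d/dz(7z) = 7
  d/dz(5) = 0
p'(z) = 4z + 7


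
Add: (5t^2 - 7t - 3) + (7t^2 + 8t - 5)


Align terms by degree and add:
  5t^2 - 7t - 3
+ 7t^2 + 8t - 5
= 12t^2 + t - 8


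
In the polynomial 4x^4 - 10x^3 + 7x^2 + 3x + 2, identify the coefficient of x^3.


Read off the coefficient of x^3: -10


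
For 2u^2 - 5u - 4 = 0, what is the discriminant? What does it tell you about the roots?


D = b^2 - 4ac = (-5)^2 - 4(2)(-4) = 25 + 32 = 57
Since D > 0: two distinct irrational roots


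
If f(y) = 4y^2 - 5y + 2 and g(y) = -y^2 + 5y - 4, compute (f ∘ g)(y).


Substitute g(y) into f:
f(g(y)) = 4*(-y^2 + 5y - 4)^2 + (-5)*(-y^2 + 5y - 4) + 2
(-y^2 + 5y - 4)^2 = y^4 - 10y^3 + 33y^2 - 40y + 16
Expand and combine: 4y^4 - 40y^3 + 137y^2 - 185y + 86


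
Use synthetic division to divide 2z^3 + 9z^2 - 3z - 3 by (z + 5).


Synthetic division with c = -5. Coefficients: 2, 9, -3, -3
Bring down 2.
  2 * -5 = -10; -10 + 9 = -1
  -1 * -5 = 5; 5 - 3 = 2
  2 * -5 = -10; -10 - 3 = -13
Quotient: 2z^2 - z + 2, Remainder: -13


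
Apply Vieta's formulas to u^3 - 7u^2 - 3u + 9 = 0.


Monic cubic u^3+bu^2+cu+d=0: sum=-b, pairwise sum=c, product=-d.
b=-7, c=-3, d=9
r1+r2+r3 = 7
r1r2+r1r3+r2r3 = -3
r1r2r3 = -9


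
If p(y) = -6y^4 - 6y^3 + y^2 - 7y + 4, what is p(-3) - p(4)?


p(-3) = -290
p(4) = -1928
p(-3) - p(4) = -290 + 1928 = 1638


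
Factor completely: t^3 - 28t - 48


Try integer roots (divisors of -48). t=-2: p(-2)=0.
Divide out (t + 2): quotient is t^2 - 2t - 24.
Factor the quadratic: (t + 4)(t - 6)
Result: (t + 2)(t + 4)(t - 6)


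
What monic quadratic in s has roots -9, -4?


p(s) = (s + 9)(s + 4)
Expand: s^2 + 13s + 36


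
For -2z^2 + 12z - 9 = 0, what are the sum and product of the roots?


For az^2+bz+c=0: sum = -b/a, product = c/a.
a=-2, b=12, c=-9
Sum = -(12)/-2 = 6
Product = (-9)/-2 = 9/2


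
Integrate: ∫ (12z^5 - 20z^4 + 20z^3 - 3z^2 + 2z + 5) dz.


Reverse power rule on each term:
  ∫ 12z^5 dz = 2z^6
  ∫ -20z^4 dz = -4z^5
  ∫ 20z^3 dz = 5z^4
  ∫ -3z^2 dz = -z^3
  ∫ 2z dz = z^2
  ∫ 5 dz = 5z
F(z) = 2z^6 - 4z^5 + 5z^4 - z^3 + z^2 + 5z + C


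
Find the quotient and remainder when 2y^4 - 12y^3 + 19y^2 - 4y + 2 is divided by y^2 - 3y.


(2y^4 - 12y^3 + 19y^2 - 4y + 2) / (y^2 - 3y)
Step 1: 2y^2 * (y^2 - 3y) = 2y^4 - 6y^3; subtract.
Step 2: -6y * (y^2 - 3y) = -6y^3 + 18y^2; subtract.
Step 3: 1 * (y^2 - 3y) = y^2 - 3y; subtract.
Quotient: 2y^2 - 6y + 1, Remainder: -y + 2


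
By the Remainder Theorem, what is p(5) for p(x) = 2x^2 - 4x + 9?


By the Remainder Theorem, the remainder equals p(5):
  2*(5)^2 = 50
  -4*(5)^1 = -20
  constant: 9
Sum: 50 - 20 + 9 = 39


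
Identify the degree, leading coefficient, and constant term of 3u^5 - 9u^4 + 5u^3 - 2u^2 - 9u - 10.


Highest power of u is 5, with coefficient 3. Constant term is -10.
Degree = 5, leading coefficient = 3, constant term = -10


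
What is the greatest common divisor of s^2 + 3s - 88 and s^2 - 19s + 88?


Factor each:
  s^2 + 3s - 88 = (s - 8)(s + 11)
  s^2 - 19s + 88 = (s - 8)(s - 11)
Common monic factor: s - 8


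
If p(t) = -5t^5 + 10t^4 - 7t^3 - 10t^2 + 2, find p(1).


Using direct substitution:
  -5 * (1)^5 = -5
  10 * (1)^4 = 10
  -7 * (1)^3 = -7
  -10 * (1)^2 = -10
  0 * (1)^1 = 0
  constant: 2
Sum = -5 + 10 - 7 - 10 + 0 + 2 = -10


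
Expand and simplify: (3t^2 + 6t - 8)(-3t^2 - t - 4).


Distribute each term of the first polynomial:
  (3t^2)(-3t^2 - t - 4) = -9t^4 - 3t^3 - 12t^2
  (6t)(-3t^2 - t - 4) = -18t^3 - 6t^2 - 24t
  (-8)(-3t^2 - t - 4) = 24t^2 + 8t + 32
Sum: -9t^4 - 21t^3 + 6t^2 - 16t + 32


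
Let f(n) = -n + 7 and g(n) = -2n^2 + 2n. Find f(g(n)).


Substitute g(n) into f:
f(g(n)) = -1*(-2n^2 + 2n) + 7
Expand and combine: 2n^2 - 2n + 7


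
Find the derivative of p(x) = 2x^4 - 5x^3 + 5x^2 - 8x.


Apply the power rule term by term:
  d/dx(2x^4) = 8x^3
  d/dx(-5x^3) = -15x^2
  d/dx(5x^2) = 10x
  d/dx(-8x) = -8
p'(x) = 8x^3 - 15x^2 + 10x - 8


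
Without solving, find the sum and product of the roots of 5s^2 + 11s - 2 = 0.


For as^2+bs+c=0: sum = -b/a, product = c/a.
a=5, b=11, c=-2
Sum = -(11)/5 = -11/5
Product = (-2)/5 = -2/5


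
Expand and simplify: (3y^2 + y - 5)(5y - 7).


Distribute each term of the first polynomial:
  (3y^2)(5y - 7) = 15y^3 - 21y^2
  (y)(5y - 7) = 5y^2 - 7y
  (-5)(5y - 7) = -25y + 35
Sum: 15y^3 - 16y^2 - 32y + 35


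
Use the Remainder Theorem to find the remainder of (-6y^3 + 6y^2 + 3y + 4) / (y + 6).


By the Remainder Theorem, the remainder equals p(-6):
  -6*(-6)^3 = 1296
  6*(-6)^2 = 216
  3*(-6)^1 = -18
  constant: 4
Sum: 1296 + 216 - 18 + 4 = 1498


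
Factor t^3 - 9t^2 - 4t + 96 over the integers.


Try integer roots (divisors of 96). t=-3: p(-3)=0.
Divide out (t + 3): quotient is t^2 - 12t + 32.
Factor the quadratic: (t - 8)(t - 4)
Result: (t + 3)(t - 8)(t - 4)


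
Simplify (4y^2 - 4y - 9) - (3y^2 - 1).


Distribute the minus sign:
  (4y^2 - 4y - 9)
- (3y^2 - 1)
Negate second polynomial: -3y^2 + 1
Add: y^2 - 4y - 8


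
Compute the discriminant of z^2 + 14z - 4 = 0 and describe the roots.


D = b^2 - 4ac = (14)^2 - 4(1)(-4) = 196 + 16 = 212
Since D > 0: two distinct irrational roots


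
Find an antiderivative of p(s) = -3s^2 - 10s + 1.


Reverse power rule on each term:
  ∫ -3s^2 ds = -s^3
  ∫ -10s ds = -5s^2
  ∫ 1 ds = s
F(s) = -s^3 - 5s^2 + s + C


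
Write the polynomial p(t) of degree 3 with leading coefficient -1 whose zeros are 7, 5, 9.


p(t) = -(t - 7)(t - 5)(t - 9)
Expand: -t^3 + 21t^2 - 143t + 315


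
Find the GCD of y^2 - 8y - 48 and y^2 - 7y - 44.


Factor each:
  y^2 - 8y - 48 = (y + 4)(y - 12)
  y^2 - 7y - 44 = (y + 4)(y - 11)
Common monic factor: y + 4


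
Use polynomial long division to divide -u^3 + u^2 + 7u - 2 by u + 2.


(-u^3 + u^2 + 7u - 2) / (u + 2)
Step 1: -u^2 * (u + 2) = -u^3 - 2u^2; subtract.
Step 2: 3u * (u + 2) = 3u^2 + 6u; subtract.
Step 3: 1 * (u + 2) = u + 2; subtract.
Quotient: -u^2 + 3u + 1, Remainder: -4


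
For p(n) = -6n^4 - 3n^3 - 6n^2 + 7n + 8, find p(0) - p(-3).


p(0) = 8
p(-3) = -472
p(0) - p(-3) = 8 + 472 = 480


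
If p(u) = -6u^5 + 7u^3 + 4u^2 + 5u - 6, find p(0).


Using direct substitution:
  -6 * (0)^5 = 0
  0 * (0)^4 = 0
  7 * (0)^3 = 0
  4 * (0)^2 = 0
  5 * (0)^1 = 0
  constant: -6
Sum = 0 + 0 + 0 + 0 + 0 - 6 = -6


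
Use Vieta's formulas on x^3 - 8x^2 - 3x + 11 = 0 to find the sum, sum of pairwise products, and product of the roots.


Monic cubic x^3+bx^2+cx+d=0: sum=-b, pairwise sum=c, product=-d.
b=-8, c=-3, d=11
r1+r2+r3 = 8
r1r2+r1r3+r2r3 = -3
r1r2r3 = -11


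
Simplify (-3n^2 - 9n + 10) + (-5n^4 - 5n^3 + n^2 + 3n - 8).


Align terms by degree and add:
  -3n^2 - 9n + 10
  -5n^4 - 5n^3 + n^2 + 3n - 8
= -5n^4 - 5n^3 - 2n^2 - 6n + 2


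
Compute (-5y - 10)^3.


Expand (-5y - 10)^3 by repeated multiplication:
  (-5y - 10)^2 = 25y^2 + 100y + 100
= -125y^3 - 750y^2 - 1500y - 1000


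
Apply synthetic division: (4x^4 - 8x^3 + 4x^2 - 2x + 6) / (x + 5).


Synthetic division with c = -5. Coefficients: 4, -8, 4, -2, 6
Bring down 4.
  4 * -5 = -20; -20 - 8 = -28
  -28 * -5 = 140; 140 + 4 = 144
  144 * -5 = -720; -720 - 2 = -722
  -722 * -5 = 3610; 3610 + 6 = 3616
Quotient: 4x^3 - 28x^2 + 144x - 722, Remainder: 3616


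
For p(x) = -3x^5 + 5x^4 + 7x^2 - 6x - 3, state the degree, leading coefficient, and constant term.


Highest power of x is 5, with coefficient -3. Constant term is -3.
Degree = 5, leading coefficient = -3, constant term = -3


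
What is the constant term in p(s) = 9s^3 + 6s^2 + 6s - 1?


Read off the constant term: -1


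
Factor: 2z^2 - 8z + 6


Roots satisfy r1 + r2 = -b/a = 4 and r1*r2 = c/a = 3.
So r1 = 3, r2 = 1.
2z^2 - 8z + 6 = 2(z - r1)(z - r2) = 2(z - 3)(z - 1)


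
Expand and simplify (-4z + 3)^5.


Expand (-4z + 3)^5 by repeated multiplication:
  (-4z + 3)^2 = 16z^2 - 24z + 9
  (-4z + 3)^3 = -64z^3 + 144z^2 - 108z + 27
  (-4z + 3)^4 = 256z^4 - 768z^3 + 864z^2 - 432z + 81
= -1024z^5 + 3840z^4 - 5760z^3 + 4320z^2 - 1620z + 243


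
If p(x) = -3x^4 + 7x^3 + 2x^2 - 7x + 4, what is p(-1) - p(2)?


p(-1) = 3
p(2) = 6
p(-1) - p(2) = 3 - 6 = -3


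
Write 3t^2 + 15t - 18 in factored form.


Roots satisfy r1 + r2 = -b/a = -5 and r1*r2 = c/a = -6.
So r1 = 1, r2 = -6.
3t^2 + 15t - 18 = 3(t - r1)(t - r2) = 3(t - 1)(t + 6)


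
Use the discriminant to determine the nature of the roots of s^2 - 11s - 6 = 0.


D = b^2 - 4ac = (-11)^2 - 4(1)(-6) = 121 + 24 = 145
Since D > 0: two distinct irrational roots


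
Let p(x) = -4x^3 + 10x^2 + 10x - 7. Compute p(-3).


Using direct substitution:
  -4 * (-3)^3 = 108
  10 * (-3)^2 = 90
  10 * (-3)^1 = -30
  constant: -7
Sum = 108 + 90 - 30 - 7 = 161


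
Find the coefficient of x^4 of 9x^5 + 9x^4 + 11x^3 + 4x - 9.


Read off the coefficient of x^4: 9


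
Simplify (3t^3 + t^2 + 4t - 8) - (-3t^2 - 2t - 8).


Distribute the minus sign:
  (3t^3 + t^2 + 4t - 8)
- (-3t^2 - 2t - 8)
Negate second polynomial: 3t^2 + 2t + 8
Add: 3t^3 + 4t^2 + 6t


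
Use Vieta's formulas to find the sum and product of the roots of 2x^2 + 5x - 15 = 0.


For ax^2+bx+c=0: sum = -b/a, product = c/a.
a=2, b=5, c=-15
Sum = -(5)/2 = -5/2
Product = (-15)/2 = -15/2


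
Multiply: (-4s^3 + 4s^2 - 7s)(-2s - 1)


Distribute each term of the first polynomial:
  (-4s^3)(-2s - 1) = 8s^4 + 4s^3
  (4s^2)(-2s - 1) = -8s^3 - 4s^2
  (-7s)(-2s - 1) = 14s^2 + 7s
Sum: 8s^4 - 4s^3 + 10s^2 + 7s


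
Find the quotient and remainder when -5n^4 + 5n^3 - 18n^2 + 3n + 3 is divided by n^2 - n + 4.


(-5n^4 + 5n^3 - 18n^2 + 3n + 3) / (n^2 - n + 4)
Step 1: -5n^2 * (n^2 - n + 4) = -5n^4 + 5n^3 - 20n^2; subtract.
Step 2: 0 * (n^2 - n + 4) = 0; subtract.
Step 3: 2 * (n^2 - n + 4) = 2n^2 - 2n + 8; subtract.
Quotient: -5n^2 + 2, Remainder: 5n - 5


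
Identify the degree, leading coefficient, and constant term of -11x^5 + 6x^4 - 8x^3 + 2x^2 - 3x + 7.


Highest power of x is 5, with coefficient -11. Constant term is 7.
Degree = 5, leading coefficient = -11, constant term = 7


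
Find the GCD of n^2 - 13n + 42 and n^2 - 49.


Factor each:
  n^2 - 13n + 42 = (n - 7)(n - 6)
  n^2 - 49 = (n - 7)(n + 7)
Common monic factor: n - 7


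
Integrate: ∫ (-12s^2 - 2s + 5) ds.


Reverse power rule on each term:
  ∫ -12s^2 ds = -4s^3
  ∫ -2s ds = -s^2
  ∫ 5 ds = 5s
F(s) = -4s^3 - s^2 + 5s + C


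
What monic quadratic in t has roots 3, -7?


p(t) = (t - 3)(t + 7)
Expand: t^2 + 4t - 21


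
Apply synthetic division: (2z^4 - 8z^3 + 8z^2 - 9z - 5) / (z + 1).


Synthetic division with c = -1. Coefficients: 2, -8, 8, -9, -5
Bring down 2.
  2 * -1 = -2; -2 - 8 = -10
  -10 * -1 = 10; 10 + 8 = 18
  18 * -1 = -18; -18 - 9 = -27
  -27 * -1 = 27; 27 - 5 = 22
Quotient: 2z^3 - 10z^2 + 18z - 27, Remainder: 22


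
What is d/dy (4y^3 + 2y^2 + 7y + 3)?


Apply the power rule term by term:
  d/dy(4y^3) = 12y^2
  d/dy(2y^2) = 4y
  d/dy(7y) = 7
  d/dy(3) = 0
p'(y) = 12y^2 + 4y + 7


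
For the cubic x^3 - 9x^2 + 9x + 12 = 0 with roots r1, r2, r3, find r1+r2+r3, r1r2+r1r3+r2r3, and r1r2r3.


Monic cubic x^3+bx^2+cx+d=0: sum=-b, pairwise sum=c, product=-d.
b=-9, c=9, d=12
r1+r2+r3 = 9
r1r2+r1r3+r2r3 = 9
r1r2r3 = -12


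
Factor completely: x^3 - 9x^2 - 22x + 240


Try integer roots (divisors of 240). x=8: p(8)=0.
Divide out (x - 8): quotient is x^2 - x - 30.
Factor the quadratic: (x + 5)(x - 6)
Result: (x - 8)(x + 5)(x - 6)


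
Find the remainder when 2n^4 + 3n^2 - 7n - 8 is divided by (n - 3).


By the Remainder Theorem, the remainder equals p(3):
  2*(3)^4 = 162
  0*(3)^3 = 0
  3*(3)^2 = 27
  -7*(3)^1 = -21
  constant: -8
Sum: 162 + 0 + 27 - 21 - 8 = 160


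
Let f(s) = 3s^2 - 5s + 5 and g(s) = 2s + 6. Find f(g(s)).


Substitute g(s) into f:
f(g(s)) = 3*(2s + 6)^2 + (-5)*(2s + 6) + 5
(2s + 6)^2 = 4s^2 + 24s + 36
Expand and combine: 12s^2 + 62s + 83


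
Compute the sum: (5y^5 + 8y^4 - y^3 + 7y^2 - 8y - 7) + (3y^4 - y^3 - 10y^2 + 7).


Align terms by degree and add:
  5y^5 + 8y^4 - y^3 + 7y^2 - 8y - 7
+ 3y^4 - y^3 - 10y^2 + 7
= 5y^5 + 11y^4 - 2y^3 - 3y^2 - 8y


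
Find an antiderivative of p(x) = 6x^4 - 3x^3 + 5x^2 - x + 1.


Reverse power rule on each term:
  ∫ 6x^4 dx = (6/5)x^5
  ∫ -3x^3 dx = -(3/4)x^4
  ∫ 5x^2 dx = (5/3)x^3
  ∫ -x dx = -(1/2)x^2
  ∫ 1 dx = x
F(x) = (6/5)x^5 - (3/4)x^4 + (5/3)x^3 - (1/2)x^2 + x + C


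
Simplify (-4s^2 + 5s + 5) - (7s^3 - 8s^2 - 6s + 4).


Distribute the minus sign:
  (-4s^2 + 5s + 5)
- (7s^3 - 8s^2 - 6s + 4)
Negate second polynomial: -7s^3 + 8s^2 + 6s - 4
Add: -7s^3 + 4s^2 + 11s + 1


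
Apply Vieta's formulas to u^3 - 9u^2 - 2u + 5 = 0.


Monic cubic u^3+bu^2+cu+d=0: sum=-b, pairwise sum=c, product=-d.
b=-9, c=-2, d=5
r1+r2+r3 = 9
r1r2+r1r3+r2r3 = -2
r1r2r3 = -5


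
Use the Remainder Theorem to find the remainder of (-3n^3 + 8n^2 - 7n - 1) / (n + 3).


By the Remainder Theorem, the remainder equals p(-3):
  -3*(-3)^3 = 81
  8*(-3)^2 = 72
  -7*(-3)^1 = 21
  constant: -1
Sum: 81 + 72 + 21 - 1 = 173


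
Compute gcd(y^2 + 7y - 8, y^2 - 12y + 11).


Factor each:
  y^2 + 7y - 8 = (y - 1)(y + 8)
  y^2 - 12y + 11 = (y - 1)(y - 11)
Common monic factor: y - 1


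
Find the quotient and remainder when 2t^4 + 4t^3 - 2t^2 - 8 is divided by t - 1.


(2t^4 + 4t^3 - 2t^2 - 8) / (t - 1)
Step 1: 2t^3 * (t - 1) = 2t^4 - 2t^3; subtract.
Step 2: 6t^2 * (t - 1) = 6t^3 - 6t^2; subtract.
Step 3: 4t * (t - 1) = 4t^2 - 4t; subtract.
Step 4: 4 * (t - 1) = 4t - 4; subtract.
Quotient: 2t^3 + 6t^2 + 4t + 4, Remainder: -4


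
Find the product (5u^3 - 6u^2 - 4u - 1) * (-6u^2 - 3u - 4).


Distribute each term of the first polynomial:
  (5u^3)(-6u^2 - 3u - 4) = -30u^5 - 15u^4 - 20u^3
  (-6u^2)(-6u^2 - 3u - 4) = 36u^4 + 18u^3 + 24u^2
  (-4u)(-6u^2 - 3u - 4) = 24u^3 + 12u^2 + 16u
  (-1)(-6u^2 - 3u - 4) = 6u^2 + 3u + 4
Sum: -30u^5 + 21u^4 + 22u^3 + 42u^2 + 19u + 4


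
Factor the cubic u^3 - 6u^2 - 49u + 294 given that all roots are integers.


Try integer roots (divisors of 294). u=-7: p(-7)=0.
Divide out (u + 7): quotient is u^2 - 13u + 42.
Factor the quadratic: (u - 6)(u - 7)
Result: (u + 7)(u - 6)(u - 7)


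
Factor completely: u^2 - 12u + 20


Roots satisfy r1 + r2 = -b/a = 12 and r1*r2 = c/a = 20.
So r1 = 10, r2 = 2.
u^2 - 12u + 20 = (u - r1)(u - r2) = (u - 10)(u - 2)


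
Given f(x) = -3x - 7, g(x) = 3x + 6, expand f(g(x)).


Substitute g(x) into f:
f(g(x)) = -3*(3x + 6) + (-7)
Expand and combine: -9x - 25


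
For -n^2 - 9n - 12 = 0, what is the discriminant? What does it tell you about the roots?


D = b^2 - 4ac = (-9)^2 - 4(-1)(-12) = 81 - 48 = 33
Since D > 0: two distinct irrational roots


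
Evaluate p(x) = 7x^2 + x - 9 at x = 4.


Using direct substitution:
  7 * (4)^2 = 112
  1 * (4)^1 = 4
  constant: -9
Sum = 112 + 4 - 9 = 107


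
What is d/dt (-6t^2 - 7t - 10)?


Apply the power rule term by term:
  d/dt(-6t^2) = -12t
  d/dt(-7t) = -7
  d/dt(-10) = 0
p'(t) = -12t - 7


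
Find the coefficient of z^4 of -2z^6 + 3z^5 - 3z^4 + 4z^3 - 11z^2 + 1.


Read off the coefficient of z^4: -3


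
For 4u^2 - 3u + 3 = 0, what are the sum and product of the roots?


For au^2+bu+c=0: sum = -b/a, product = c/a.
a=4, b=-3, c=3
Sum = -(-3)/4 = 3/4
Product = (3)/4 = 3/4


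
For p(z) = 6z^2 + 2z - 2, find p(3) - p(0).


p(3) = 58
p(0) = -2
p(3) - p(0) = 58 + 2 = 60


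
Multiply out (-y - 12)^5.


Expand (-y - 12)^5 by repeated multiplication:
  (-y - 12)^2 = y^2 + 24y + 144
  (-y - 12)^3 = -y^3 - 36y^2 - 432y - 1728
  (-y - 12)^4 = y^4 + 48y^3 + 864y^2 + 6912y + 20736
= -y^5 - 60y^4 - 1440y^3 - 17280y^2 - 103680y - 248832


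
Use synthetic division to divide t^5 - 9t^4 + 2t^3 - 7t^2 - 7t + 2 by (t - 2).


Synthetic division with c = 2. Coefficients: 1, -9, 2, -7, -7, 2
Bring down 1.
  1 * 2 = 2; 2 - 9 = -7
  -7 * 2 = -14; -14 + 2 = -12
  -12 * 2 = -24; -24 - 7 = -31
  -31 * 2 = -62; -62 - 7 = -69
  -69 * 2 = -138; -138 + 2 = -136
Quotient: t^4 - 7t^3 - 12t^2 - 31t - 69, Remainder: -136


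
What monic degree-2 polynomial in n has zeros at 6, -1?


p(n) = (n - 6)(n + 1)
Expand: n^2 - 5n - 6


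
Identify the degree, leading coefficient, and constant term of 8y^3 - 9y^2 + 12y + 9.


Highest power of y is 3, with coefficient 8. Constant term is 9.
Degree = 3, leading coefficient = 8, constant term = 9


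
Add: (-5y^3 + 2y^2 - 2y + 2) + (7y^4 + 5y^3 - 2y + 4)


Align terms by degree and add:
  -5y^3 + 2y^2 - 2y + 2
+ 7y^4 + 5y^3 - 2y + 4
= 7y^4 + 2y^2 - 4y + 6


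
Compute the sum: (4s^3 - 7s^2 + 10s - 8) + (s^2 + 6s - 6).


Align terms by degree and add:
  4s^3 - 7s^2 + 10s - 8
+ s^2 + 6s - 6
= 4s^3 - 6s^2 + 16s - 14


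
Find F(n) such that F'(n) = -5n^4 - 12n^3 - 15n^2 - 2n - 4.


Reverse power rule on each term:
  ∫ -5n^4 dn = -n^5
  ∫ -12n^3 dn = -3n^4
  ∫ -15n^2 dn = -5n^3
  ∫ -2n dn = -n^2
  ∫ -4 dn = -4n
F(n) = -n^5 - 3n^4 - 5n^3 - n^2 - 4n + C


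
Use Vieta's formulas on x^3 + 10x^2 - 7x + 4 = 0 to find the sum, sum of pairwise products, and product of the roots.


Monic cubic x^3+bx^2+cx+d=0: sum=-b, pairwise sum=c, product=-d.
b=10, c=-7, d=4
r1+r2+r3 = -10
r1r2+r1r3+r2r3 = -7
r1r2r3 = -4


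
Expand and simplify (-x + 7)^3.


Expand (-x + 7)^3 by repeated multiplication:
  (-x + 7)^2 = x^2 - 14x + 49
= -x^3 + 21x^2 - 147x + 343


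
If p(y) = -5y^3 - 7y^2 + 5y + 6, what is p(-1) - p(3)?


p(-1) = -1
p(3) = -177
p(-1) - p(3) = -1 + 177 = 176


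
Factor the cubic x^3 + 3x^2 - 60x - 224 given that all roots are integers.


Try integer roots (divisors of -224). x=-4: p(-4)=0.
Divide out (x + 4): quotient is x^2 - x - 56.
Factor the quadratic: (x - 8)(x + 7)
Result: (x + 4)(x - 8)(x + 7)


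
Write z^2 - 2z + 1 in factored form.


Roots satisfy r1 + r2 = -b/a = 2 and r1*r2 = c/a = 1.
So r1 = 1, r2 = 1.
z^2 - 2z + 1 = (z - r1)(z - r2) = (z - 1)(z - 1)


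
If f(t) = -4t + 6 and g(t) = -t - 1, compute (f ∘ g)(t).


Substitute g(t) into f:
f(g(t)) = -4*(-t - 1) + 6
Expand and combine: 4t + 10


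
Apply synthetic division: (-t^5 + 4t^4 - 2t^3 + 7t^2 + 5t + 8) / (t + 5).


Synthetic division with c = -5. Coefficients: -1, 4, -2, 7, 5, 8
Bring down -1.
  -1 * -5 = 5; 5 + 4 = 9
  9 * -5 = -45; -45 - 2 = -47
  -47 * -5 = 235; 235 + 7 = 242
  242 * -5 = -1210; -1210 + 5 = -1205
  -1205 * -5 = 6025; 6025 + 8 = 6033
Quotient: -t^4 + 9t^3 - 47t^2 + 242t - 1205, Remainder: 6033


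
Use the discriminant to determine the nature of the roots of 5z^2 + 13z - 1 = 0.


D = b^2 - 4ac = (13)^2 - 4(5)(-1) = 169 + 20 = 189
Since D > 0: two distinct irrational roots


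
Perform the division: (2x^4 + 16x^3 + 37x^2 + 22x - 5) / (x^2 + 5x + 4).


(2x^4 + 16x^3 + 37x^2 + 22x - 5) / (x^2 + 5x + 4)
Step 1: 2x^2 * (x^2 + 5x + 4) = 2x^4 + 10x^3 + 8x^2; subtract.
Step 2: 6x * (x^2 + 5x + 4) = 6x^3 + 30x^2 + 24x; subtract.
Step 3: -1 * (x^2 + 5x + 4) = -x^2 - 5x - 4; subtract.
Quotient: 2x^2 + 6x - 1, Remainder: 3x - 1


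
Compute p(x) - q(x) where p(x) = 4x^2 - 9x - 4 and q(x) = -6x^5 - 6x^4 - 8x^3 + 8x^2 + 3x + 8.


Distribute the minus sign:
  (4x^2 - 9x - 4)
- (-6x^5 - 6x^4 - 8x^3 + 8x^2 + 3x + 8)
Negate second polynomial: 6x^5 + 6x^4 + 8x^3 - 8x^2 - 3x - 8
Add: 6x^5 + 6x^4 + 8x^3 - 4x^2 - 12x - 12


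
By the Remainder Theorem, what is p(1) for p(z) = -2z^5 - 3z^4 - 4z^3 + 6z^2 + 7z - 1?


By the Remainder Theorem, the remainder equals p(1):
  -2*(1)^5 = -2
  -3*(1)^4 = -3
  -4*(1)^3 = -4
  6*(1)^2 = 6
  7*(1)^1 = 7
  constant: -1
Sum: -2 - 3 - 4 + 6 + 7 - 1 = 3


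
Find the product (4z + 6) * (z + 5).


Distribute each term of the first polynomial:
  (4z)(z + 5) = 4z^2 + 20z
  (6)(z + 5) = 6z + 30
Sum: 4z^2 + 26z + 30


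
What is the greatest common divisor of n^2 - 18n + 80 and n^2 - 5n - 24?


Factor each:
  n^2 - 18n + 80 = (n - 8)(n - 10)
  n^2 - 5n - 24 = (n - 8)(n + 3)
Common monic factor: n - 8


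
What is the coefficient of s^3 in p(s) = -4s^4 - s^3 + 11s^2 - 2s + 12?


Read off the coefficient of s^3: -1


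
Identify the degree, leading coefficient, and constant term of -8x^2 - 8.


Highest power of x is 2, with coefficient -8. Constant term is -8.
Degree = 2, leading coefficient = -8, constant term = -8
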